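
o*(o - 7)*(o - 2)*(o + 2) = o^4 - 7*o^3 - 4*o^2 + 28*o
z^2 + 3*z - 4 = (z - 1)*(z + 4)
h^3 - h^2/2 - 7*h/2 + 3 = (h - 3/2)*(h - 1)*(h + 2)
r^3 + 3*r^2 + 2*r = r*(r + 1)*(r + 2)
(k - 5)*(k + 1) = k^2 - 4*k - 5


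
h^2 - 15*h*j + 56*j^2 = (h - 8*j)*(h - 7*j)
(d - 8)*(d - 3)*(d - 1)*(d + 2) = d^4 - 10*d^3 + 11*d^2 + 46*d - 48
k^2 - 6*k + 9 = (k - 3)^2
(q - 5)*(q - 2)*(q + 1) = q^3 - 6*q^2 + 3*q + 10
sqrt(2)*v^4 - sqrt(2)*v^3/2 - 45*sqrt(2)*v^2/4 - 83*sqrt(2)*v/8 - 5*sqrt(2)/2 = (v - 4)*(v + 1/2)*(v + 5/2)*(sqrt(2)*v + sqrt(2)/2)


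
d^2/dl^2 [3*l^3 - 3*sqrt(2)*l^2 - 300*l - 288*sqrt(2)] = 18*l - 6*sqrt(2)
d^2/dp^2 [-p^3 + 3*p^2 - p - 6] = 6 - 6*p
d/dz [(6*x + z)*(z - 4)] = 6*x + 2*z - 4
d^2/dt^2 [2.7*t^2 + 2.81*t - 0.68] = 5.40000000000000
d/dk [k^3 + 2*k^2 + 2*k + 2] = 3*k^2 + 4*k + 2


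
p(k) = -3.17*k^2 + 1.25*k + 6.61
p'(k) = 1.25 - 6.34*k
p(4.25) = -45.34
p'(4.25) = -25.70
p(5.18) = -71.97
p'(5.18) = -31.59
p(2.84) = -15.41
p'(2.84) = -16.76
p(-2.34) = -13.67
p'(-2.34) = 16.09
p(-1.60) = -3.51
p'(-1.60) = 11.39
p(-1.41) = -1.45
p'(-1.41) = 10.19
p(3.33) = -24.38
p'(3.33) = -19.86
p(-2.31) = -13.19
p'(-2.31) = 15.90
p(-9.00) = -261.41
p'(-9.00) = 58.31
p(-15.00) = -725.39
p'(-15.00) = 96.35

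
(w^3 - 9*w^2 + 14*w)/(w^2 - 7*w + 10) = w*(w - 7)/(w - 5)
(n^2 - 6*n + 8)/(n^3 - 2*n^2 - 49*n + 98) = (n - 4)/(n^2 - 49)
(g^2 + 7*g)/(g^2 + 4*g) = (g + 7)/(g + 4)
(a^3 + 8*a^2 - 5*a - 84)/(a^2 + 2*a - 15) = (a^2 + 11*a + 28)/(a + 5)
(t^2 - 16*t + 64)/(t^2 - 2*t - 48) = (t - 8)/(t + 6)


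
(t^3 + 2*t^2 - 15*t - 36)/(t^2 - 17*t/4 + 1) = 4*(t^2 + 6*t + 9)/(4*t - 1)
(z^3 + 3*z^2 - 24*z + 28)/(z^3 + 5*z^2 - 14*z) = (z - 2)/z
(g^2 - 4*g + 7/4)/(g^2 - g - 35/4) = (2*g - 1)/(2*g + 5)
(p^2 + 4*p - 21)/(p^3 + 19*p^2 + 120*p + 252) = (p - 3)/(p^2 + 12*p + 36)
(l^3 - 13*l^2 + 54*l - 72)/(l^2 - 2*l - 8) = (l^2 - 9*l + 18)/(l + 2)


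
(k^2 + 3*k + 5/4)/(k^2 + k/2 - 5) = (k + 1/2)/(k - 2)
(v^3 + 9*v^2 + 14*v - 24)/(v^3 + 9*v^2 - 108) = (v^2 + 3*v - 4)/(v^2 + 3*v - 18)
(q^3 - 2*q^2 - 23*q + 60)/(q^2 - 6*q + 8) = (q^2 + 2*q - 15)/(q - 2)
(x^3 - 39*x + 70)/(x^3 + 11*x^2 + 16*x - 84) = (x - 5)/(x + 6)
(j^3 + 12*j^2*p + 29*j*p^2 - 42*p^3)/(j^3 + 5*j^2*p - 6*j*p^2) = (j + 7*p)/j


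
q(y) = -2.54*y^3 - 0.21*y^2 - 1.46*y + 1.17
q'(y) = -7.62*y^2 - 0.42*y - 1.46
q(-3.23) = 89.29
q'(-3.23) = -79.60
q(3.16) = -85.69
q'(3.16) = -78.88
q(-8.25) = 1425.17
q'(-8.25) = -516.63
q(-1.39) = 9.62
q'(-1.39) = -15.60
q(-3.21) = 87.71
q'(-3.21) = -78.63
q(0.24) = 0.77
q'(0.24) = -2.00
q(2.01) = -23.24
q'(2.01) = -33.09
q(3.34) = -100.69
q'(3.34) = -87.87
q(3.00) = -73.68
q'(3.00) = -71.30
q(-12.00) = 4377.57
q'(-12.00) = -1093.70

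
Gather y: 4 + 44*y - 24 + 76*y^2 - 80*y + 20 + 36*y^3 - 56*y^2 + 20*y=36*y^3 + 20*y^2 - 16*y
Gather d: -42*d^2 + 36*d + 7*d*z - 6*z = -42*d^2 + d*(7*z + 36) - 6*z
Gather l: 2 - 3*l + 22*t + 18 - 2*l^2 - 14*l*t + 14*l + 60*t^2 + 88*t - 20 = -2*l^2 + l*(11 - 14*t) + 60*t^2 + 110*t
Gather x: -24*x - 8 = -24*x - 8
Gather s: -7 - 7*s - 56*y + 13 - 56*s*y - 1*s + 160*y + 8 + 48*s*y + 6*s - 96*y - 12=s*(-8*y - 2) + 8*y + 2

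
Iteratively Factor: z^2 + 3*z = (z)*(z + 3)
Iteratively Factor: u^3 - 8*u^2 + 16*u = (u - 4)*(u^2 - 4*u) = (u - 4)^2*(u)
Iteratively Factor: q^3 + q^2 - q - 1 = (q + 1)*(q^2 - 1) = (q + 1)^2*(q - 1)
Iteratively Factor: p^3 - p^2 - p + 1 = (p - 1)*(p^2 - 1) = (p - 1)*(p + 1)*(p - 1)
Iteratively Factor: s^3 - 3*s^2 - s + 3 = (s - 3)*(s^2 - 1) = (s - 3)*(s - 1)*(s + 1)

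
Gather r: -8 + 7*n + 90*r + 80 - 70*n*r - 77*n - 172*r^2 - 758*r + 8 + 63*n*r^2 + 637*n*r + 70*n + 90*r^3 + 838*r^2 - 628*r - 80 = 90*r^3 + r^2*(63*n + 666) + r*(567*n - 1296)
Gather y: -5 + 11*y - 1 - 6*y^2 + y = -6*y^2 + 12*y - 6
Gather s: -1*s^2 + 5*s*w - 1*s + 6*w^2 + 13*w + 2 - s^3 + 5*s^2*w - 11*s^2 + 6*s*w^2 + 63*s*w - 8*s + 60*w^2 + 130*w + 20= -s^3 + s^2*(5*w - 12) + s*(6*w^2 + 68*w - 9) + 66*w^2 + 143*w + 22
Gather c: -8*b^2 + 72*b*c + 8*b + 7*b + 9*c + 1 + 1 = -8*b^2 + 15*b + c*(72*b + 9) + 2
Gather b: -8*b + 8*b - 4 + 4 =0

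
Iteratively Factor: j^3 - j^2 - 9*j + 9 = (j - 1)*(j^2 - 9) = (j - 1)*(j + 3)*(j - 3)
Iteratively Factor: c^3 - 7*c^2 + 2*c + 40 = (c + 2)*(c^2 - 9*c + 20) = (c - 4)*(c + 2)*(c - 5)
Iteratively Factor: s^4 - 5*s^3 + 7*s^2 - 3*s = (s)*(s^3 - 5*s^2 + 7*s - 3) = s*(s - 1)*(s^2 - 4*s + 3) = s*(s - 3)*(s - 1)*(s - 1)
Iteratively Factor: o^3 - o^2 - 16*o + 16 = (o - 1)*(o^2 - 16) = (o - 4)*(o - 1)*(o + 4)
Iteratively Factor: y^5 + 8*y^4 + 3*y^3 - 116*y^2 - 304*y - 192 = (y + 3)*(y^4 + 5*y^3 - 12*y^2 - 80*y - 64) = (y + 1)*(y + 3)*(y^3 + 4*y^2 - 16*y - 64) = (y - 4)*(y + 1)*(y + 3)*(y^2 + 8*y + 16) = (y - 4)*(y + 1)*(y + 3)*(y + 4)*(y + 4)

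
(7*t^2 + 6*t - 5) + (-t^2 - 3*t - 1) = 6*t^2 + 3*t - 6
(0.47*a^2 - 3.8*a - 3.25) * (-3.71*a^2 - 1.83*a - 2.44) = -1.7437*a^4 + 13.2379*a^3 + 17.8647*a^2 + 15.2195*a + 7.93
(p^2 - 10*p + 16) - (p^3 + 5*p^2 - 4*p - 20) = -p^3 - 4*p^2 - 6*p + 36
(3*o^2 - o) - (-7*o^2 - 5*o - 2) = 10*o^2 + 4*o + 2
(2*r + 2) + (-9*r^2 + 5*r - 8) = -9*r^2 + 7*r - 6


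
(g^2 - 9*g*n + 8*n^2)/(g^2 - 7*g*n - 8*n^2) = (g - n)/(g + n)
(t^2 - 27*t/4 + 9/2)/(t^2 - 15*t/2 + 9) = (4*t - 3)/(2*(2*t - 3))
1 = 1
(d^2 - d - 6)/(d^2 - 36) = (d^2 - d - 6)/(d^2 - 36)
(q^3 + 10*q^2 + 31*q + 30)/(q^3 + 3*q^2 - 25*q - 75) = (q + 2)/(q - 5)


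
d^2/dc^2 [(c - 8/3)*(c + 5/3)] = 2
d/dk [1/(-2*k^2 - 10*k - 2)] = (k + 5/2)/(k^2 + 5*k + 1)^2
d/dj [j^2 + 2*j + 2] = 2*j + 2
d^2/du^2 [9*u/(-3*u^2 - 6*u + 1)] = 54*(-12*u*(u + 1)^2 + (3*u + 2)*(3*u^2 + 6*u - 1))/(3*u^2 + 6*u - 1)^3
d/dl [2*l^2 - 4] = 4*l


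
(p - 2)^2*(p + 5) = p^3 + p^2 - 16*p + 20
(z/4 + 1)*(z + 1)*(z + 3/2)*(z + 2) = z^4/4 + 17*z^3/8 + 49*z^2/8 + 29*z/4 + 3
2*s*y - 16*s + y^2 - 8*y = (2*s + y)*(y - 8)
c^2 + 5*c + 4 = (c + 1)*(c + 4)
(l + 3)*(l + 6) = l^2 + 9*l + 18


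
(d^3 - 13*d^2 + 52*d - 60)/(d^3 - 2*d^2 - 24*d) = (d^2 - 7*d + 10)/(d*(d + 4))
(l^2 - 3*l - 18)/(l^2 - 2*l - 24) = (l + 3)/(l + 4)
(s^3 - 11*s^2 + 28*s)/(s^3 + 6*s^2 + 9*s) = (s^2 - 11*s + 28)/(s^2 + 6*s + 9)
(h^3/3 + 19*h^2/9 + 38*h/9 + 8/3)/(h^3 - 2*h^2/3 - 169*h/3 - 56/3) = (3*h^3 + 19*h^2 + 38*h + 24)/(3*(3*h^3 - 2*h^2 - 169*h - 56))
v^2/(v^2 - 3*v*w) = v/(v - 3*w)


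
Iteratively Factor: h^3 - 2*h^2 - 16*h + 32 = (h + 4)*(h^2 - 6*h + 8) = (h - 4)*(h + 4)*(h - 2)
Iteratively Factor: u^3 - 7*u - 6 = (u + 2)*(u^2 - 2*u - 3) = (u - 3)*(u + 2)*(u + 1)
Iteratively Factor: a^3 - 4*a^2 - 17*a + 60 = (a + 4)*(a^2 - 8*a + 15) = (a - 3)*(a + 4)*(a - 5)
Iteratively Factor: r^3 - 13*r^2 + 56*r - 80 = (r - 4)*(r^2 - 9*r + 20) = (r - 4)^2*(r - 5)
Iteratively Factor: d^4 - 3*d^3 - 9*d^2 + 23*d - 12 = (d - 1)*(d^3 - 2*d^2 - 11*d + 12) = (d - 4)*(d - 1)*(d^2 + 2*d - 3) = (d - 4)*(d - 1)^2*(d + 3)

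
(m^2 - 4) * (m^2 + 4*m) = m^4 + 4*m^3 - 4*m^2 - 16*m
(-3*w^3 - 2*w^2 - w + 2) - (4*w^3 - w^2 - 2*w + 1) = -7*w^3 - w^2 + w + 1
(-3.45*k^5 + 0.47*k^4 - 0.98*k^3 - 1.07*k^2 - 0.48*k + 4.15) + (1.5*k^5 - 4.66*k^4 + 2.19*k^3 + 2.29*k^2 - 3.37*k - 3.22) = -1.95*k^5 - 4.19*k^4 + 1.21*k^3 + 1.22*k^2 - 3.85*k + 0.93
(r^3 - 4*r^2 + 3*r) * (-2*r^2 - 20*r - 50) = -2*r^5 - 12*r^4 + 24*r^3 + 140*r^2 - 150*r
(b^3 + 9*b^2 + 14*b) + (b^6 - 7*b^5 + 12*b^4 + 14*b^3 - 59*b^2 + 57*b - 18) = b^6 - 7*b^5 + 12*b^4 + 15*b^3 - 50*b^2 + 71*b - 18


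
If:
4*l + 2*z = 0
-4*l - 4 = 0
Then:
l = -1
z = 2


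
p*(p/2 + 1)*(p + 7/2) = p^3/2 + 11*p^2/4 + 7*p/2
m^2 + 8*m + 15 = (m + 3)*(m + 5)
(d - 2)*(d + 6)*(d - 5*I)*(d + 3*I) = d^4 + 4*d^3 - 2*I*d^3 + 3*d^2 - 8*I*d^2 + 60*d + 24*I*d - 180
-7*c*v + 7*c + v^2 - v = (-7*c + v)*(v - 1)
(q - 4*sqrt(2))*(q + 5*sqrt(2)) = q^2 + sqrt(2)*q - 40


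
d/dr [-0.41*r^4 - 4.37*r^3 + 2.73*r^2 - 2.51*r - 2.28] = -1.64*r^3 - 13.11*r^2 + 5.46*r - 2.51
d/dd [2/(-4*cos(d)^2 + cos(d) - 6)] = 2*(1 - 8*cos(d))*sin(d)/(4*sin(d)^2 + cos(d) - 10)^2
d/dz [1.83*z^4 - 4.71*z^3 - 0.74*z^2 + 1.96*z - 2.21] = 7.32*z^3 - 14.13*z^2 - 1.48*z + 1.96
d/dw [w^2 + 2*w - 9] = 2*w + 2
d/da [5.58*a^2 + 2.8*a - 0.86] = 11.16*a + 2.8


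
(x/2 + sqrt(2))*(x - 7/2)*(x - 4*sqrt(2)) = x^3/2 - 7*x^2/4 - sqrt(2)*x^2 - 8*x + 7*sqrt(2)*x/2 + 28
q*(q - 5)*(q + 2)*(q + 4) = q^4 + q^3 - 22*q^2 - 40*q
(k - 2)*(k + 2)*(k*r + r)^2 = k^4*r^2 + 2*k^3*r^2 - 3*k^2*r^2 - 8*k*r^2 - 4*r^2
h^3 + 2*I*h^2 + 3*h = h*(h - I)*(h + 3*I)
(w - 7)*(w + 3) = w^2 - 4*w - 21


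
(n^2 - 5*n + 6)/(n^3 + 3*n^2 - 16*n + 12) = (n - 3)/(n^2 + 5*n - 6)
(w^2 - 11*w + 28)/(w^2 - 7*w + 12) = (w - 7)/(w - 3)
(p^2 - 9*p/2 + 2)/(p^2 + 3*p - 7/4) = 2*(p - 4)/(2*p + 7)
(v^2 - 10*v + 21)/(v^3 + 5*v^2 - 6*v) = (v^2 - 10*v + 21)/(v*(v^2 + 5*v - 6))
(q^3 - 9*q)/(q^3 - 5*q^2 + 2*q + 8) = q*(q^2 - 9)/(q^3 - 5*q^2 + 2*q + 8)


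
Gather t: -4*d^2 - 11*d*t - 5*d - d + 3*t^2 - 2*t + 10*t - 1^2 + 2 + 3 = -4*d^2 - 6*d + 3*t^2 + t*(8 - 11*d) + 4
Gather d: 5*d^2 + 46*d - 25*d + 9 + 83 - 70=5*d^2 + 21*d + 22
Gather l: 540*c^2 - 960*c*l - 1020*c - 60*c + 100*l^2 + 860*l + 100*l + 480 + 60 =540*c^2 - 1080*c + 100*l^2 + l*(960 - 960*c) + 540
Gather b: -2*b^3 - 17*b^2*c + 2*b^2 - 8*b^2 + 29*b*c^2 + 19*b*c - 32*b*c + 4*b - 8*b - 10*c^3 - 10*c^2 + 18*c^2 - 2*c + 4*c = -2*b^3 + b^2*(-17*c - 6) + b*(29*c^2 - 13*c - 4) - 10*c^3 + 8*c^2 + 2*c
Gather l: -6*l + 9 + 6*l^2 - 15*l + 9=6*l^2 - 21*l + 18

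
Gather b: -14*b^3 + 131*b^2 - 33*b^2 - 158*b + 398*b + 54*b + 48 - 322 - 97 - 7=-14*b^3 + 98*b^2 + 294*b - 378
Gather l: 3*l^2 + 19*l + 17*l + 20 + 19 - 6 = 3*l^2 + 36*l + 33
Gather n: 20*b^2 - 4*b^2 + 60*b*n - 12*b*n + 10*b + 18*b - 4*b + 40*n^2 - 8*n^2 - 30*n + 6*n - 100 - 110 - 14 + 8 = 16*b^2 + 24*b + 32*n^2 + n*(48*b - 24) - 216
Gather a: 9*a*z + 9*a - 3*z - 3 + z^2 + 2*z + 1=a*(9*z + 9) + z^2 - z - 2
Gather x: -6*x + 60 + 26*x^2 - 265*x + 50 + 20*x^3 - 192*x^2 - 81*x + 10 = 20*x^3 - 166*x^2 - 352*x + 120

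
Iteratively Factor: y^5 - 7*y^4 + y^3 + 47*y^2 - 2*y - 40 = (y - 5)*(y^4 - 2*y^3 - 9*y^2 + 2*y + 8) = (y - 5)*(y - 1)*(y^3 - y^2 - 10*y - 8) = (y - 5)*(y - 4)*(y - 1)*(y^2 + 3*y + 2) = (y - 5)*(y - 4)*(y - 1)*(y + 2)*(y + 1)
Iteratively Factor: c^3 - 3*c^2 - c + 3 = (c - 1)*(c^2 - 2*c - 3) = (c - 3)*(c - 1)*(c + 1)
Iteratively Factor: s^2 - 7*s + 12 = (s - 3)*(s - 4)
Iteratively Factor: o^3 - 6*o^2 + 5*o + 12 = (o + 1)*(o^2 - 7*o + 12) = (o - 3)*(o + 1)*(o - 4)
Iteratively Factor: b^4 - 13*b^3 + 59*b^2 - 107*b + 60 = (b - 1)*(b^3 - 12*b^2 + 47*b - 60) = (b - 4)*(b - 1)*(b^2 - 8*b + 15) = (b - 5)*(b - 4)*(b - 1)*(b - 3)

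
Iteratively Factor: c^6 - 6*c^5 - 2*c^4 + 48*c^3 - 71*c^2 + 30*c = (c - 2)*(c^5 - 4*c^4 - 10*c^3 + 28*c^2 - 15*c) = (c - 5)*(c - 2)*(c^4 + c^3 - 5*c^2 + 3*c) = c*(c - 5)*(c - 2)*(c^3 + c^2 - 5*c + 3) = c*(c - 5)*(c - 2)*(c - 1)*(c^2 + 2*c - 3) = c*(c - 5)*(c - 2)*(c - 1)*(c + 3)*(c - 1)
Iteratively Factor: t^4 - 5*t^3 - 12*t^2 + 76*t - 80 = (t + 4)*(t^3 - 9*t^2 + 24*t - 20) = (t - 5)*(t + 4)*(t^2 - 4*t + 4) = (t - 5)*(t - 2)*(t + 4)*(t - 2)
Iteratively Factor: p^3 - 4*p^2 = (p)*(p^2 - 4*p) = p*(p - 4)*(p)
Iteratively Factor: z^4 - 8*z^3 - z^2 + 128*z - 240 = (z - 3)*(z^3 - 5*z^2 - 16*z + 80) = (z - 5)*(z - 3)*(z^2 - 16) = (z - 5)*(z - 3)*(z + 4)*(z - 4)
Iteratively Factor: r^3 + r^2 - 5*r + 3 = (r + 3)*(r^2 - 2*r + 1) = (r - 1)*(r + 3)*(r - 1)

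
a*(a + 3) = a^2 + 3*a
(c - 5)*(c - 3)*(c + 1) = c^3 - 7*c^2 + 7*c + 15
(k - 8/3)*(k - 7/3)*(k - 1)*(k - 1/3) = k^4 - 19*k^3/3 + 119*k^2/9 - 269*k/27 + 56/27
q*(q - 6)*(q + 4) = q^3 - 2*q^2 - 24*q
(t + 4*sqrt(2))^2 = t^2 + 8*sqrt(2)*t + 32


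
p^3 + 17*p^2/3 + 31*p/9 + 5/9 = (p + 1/3)^2*(p + 5)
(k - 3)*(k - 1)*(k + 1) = k^3 - 3*k^2 - k + 3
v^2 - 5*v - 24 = (v - 8)*(v + 3)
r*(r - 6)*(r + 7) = r^3 + r^2 - 42*r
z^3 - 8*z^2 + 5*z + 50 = (z - 5)^2*(z + 2)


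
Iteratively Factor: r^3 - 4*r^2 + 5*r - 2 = (r - 1)*(r^2 - 3*r + 2) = (r - 2)*(r - 1)*(r - 1)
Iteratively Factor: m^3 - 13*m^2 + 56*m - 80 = (m - 4)*(m^2 - 9*m + 20) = (m - 5)*(m - 4)*(m - 4)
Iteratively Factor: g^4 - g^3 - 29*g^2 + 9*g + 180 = (g - 5)*(g^3 + 4*g^2 - 9*g - 36) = (g - 5)*(g + 3)*(g^2 + g - 12) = (g - 5)*(g - 3)*(g + 3)*(g + 4)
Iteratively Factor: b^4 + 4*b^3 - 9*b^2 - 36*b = (b + 3)*(b^3 + b^2 - 12*b) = (b - 3)*(b + 3)*(b^2 + 4*b) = b*(b - 3)*(b + 3)*(b + 4)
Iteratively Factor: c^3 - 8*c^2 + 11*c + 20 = (c + 1)*(c^2 - 9*c + 20) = (c - 4)*(c + 1)*(c - 5)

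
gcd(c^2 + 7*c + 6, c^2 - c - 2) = c + 1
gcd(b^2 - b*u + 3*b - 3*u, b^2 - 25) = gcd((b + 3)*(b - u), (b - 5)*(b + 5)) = 1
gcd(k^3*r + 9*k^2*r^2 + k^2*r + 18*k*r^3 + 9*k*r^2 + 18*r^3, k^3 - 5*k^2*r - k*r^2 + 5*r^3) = 1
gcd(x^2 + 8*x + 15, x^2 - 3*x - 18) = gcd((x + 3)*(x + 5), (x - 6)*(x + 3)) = x + 3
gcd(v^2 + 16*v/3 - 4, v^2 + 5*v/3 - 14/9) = v - 2/3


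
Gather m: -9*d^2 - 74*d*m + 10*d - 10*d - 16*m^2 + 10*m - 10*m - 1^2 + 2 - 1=-9*d^2 - 74*d*m - 16*m^2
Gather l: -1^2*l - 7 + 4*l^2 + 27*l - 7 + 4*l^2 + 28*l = 8*l^2 + 54*l - 14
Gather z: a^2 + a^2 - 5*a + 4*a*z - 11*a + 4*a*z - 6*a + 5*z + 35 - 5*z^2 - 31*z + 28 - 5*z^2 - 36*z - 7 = 2*a^2 - 22*a - 10*z^2 + z*(8*a - 62) + 56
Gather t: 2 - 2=0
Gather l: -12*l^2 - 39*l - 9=-12*l^2 - 39*l - 9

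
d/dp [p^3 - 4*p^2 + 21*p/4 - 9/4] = 3*p^2 - 8*p + 21/4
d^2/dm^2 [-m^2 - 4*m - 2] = -2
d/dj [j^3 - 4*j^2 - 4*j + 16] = 3*j^2 - 8*j - 4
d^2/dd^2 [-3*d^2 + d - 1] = -6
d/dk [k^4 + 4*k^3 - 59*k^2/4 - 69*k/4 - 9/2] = 4*k^3 + 12*k^2 - 59*k/2 - 69/4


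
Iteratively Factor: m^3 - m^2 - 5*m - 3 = (m + 1)*(m^2 - 2*m - 3) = (m - 3)*(m + 1)*(m + 1)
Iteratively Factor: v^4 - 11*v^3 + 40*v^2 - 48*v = (v - 4)*(v^3 - 7*v^2 + 12*v) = (v - 4)*(v - 3)*(v^2 - 4*v) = (v - 4)^2*(v - 3)*(v)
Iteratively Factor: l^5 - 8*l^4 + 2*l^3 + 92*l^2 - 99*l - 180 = (l - 5)*(l^4 - 3*l^3 - 13*l^2 + 27*l + 36) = (l - 5)*(l - 3)*(l^3 - 13*l - 12) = (l - 5)*(l - 3)*(l + 3)*(l^2 - 3*l - 4) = (l - 5)*(l - 3)*(l + 1)*(l + 3)*(l - 4)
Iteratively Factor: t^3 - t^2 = (t)*(t^2 - t) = t*(t - 1)*(t)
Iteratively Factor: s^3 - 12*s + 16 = (s - 2)*(s^2 + 2*s - 8) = (s - 2)*(s + 4)*(s - 2)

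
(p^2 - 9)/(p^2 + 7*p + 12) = (p - 3)/(p + 4)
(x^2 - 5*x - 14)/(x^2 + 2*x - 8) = (x^2 - 5*x - 14)/(x^2 + 2*x - 8)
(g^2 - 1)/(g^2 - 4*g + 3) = (g + 1)/(g - 3)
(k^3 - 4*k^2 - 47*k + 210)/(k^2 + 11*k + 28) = (k^2 - 11*k + 30)/(k + 4)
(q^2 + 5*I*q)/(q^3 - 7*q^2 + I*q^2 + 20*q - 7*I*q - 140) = q/(q^2 - q*(7 + 4*I) + 28*I)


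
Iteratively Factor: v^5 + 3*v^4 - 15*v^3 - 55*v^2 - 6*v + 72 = (v + 3)*(v^4 - 15*v^2 - 10*v + 24) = (v - 1)*(v + 3)*(v^3 + v^2 - 14*v - 24) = (v - 1)*(v + 2)*(v + 3)*(v^2 - v - 12) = (v - 1)*(v + 2)*(v + 3)^2*(v - 4)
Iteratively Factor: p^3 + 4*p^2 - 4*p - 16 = (p - 2)*(p^2 + 6*p + 8) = (p - 2)*(p + 2)*(p + 4)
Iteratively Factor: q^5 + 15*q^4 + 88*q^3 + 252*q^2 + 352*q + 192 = (q + 4)*(q^4 + 11*q^3 + 44*q^2 + 76*q + 48) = (q + 3)*(q + 4)*(q^3 + 8*q^2 + 20*q + 16) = (q + 2)*(q + 3)*(q + 4)*(q^2 + 6*q + 8) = (q + 2)^2*(q + 3)*(q + 4)*(q + 4)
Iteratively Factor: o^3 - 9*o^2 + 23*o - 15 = (o - 3)*(o^2 - 6*o + 5) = (o - 3)*(o - 1)*(o - 5)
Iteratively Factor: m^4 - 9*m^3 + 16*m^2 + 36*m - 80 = (m - 2)*(m^3 - 7*m^2 + 2*m + 40) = (m - 5)*(m - 2)*(m^2 - 2*m - 8) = (m - 5)*(m - 2)*(m + 2)*(m - 4)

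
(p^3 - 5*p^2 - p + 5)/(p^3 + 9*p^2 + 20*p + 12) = (p^2 - 6*p + 5)/(p^2 + 8*p + 12)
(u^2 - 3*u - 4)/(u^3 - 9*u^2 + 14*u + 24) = 1/(u - 6)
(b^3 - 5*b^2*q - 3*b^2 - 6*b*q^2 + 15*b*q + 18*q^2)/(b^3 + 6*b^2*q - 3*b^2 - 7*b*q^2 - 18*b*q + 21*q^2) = (-b^2 + 5*b*q + 6*q^2)/(-b^2 - 6*b*q + 7*q^2)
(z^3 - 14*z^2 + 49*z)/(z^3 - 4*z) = (z^2 - 14*z + 49)/(z^2 - 4)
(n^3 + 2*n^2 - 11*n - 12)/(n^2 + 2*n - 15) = (n^2 + 5*n + 4)/(n + 5)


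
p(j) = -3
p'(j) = 0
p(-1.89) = -3.00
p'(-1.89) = 0.00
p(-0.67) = -3.00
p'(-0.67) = 0.00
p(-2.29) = -3.00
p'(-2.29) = 0.00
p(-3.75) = -3.00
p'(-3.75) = 0.00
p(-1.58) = -3.00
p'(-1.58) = 0.00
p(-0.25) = -3.00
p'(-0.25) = 0.00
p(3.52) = -3.00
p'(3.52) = 0.00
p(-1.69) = -3.00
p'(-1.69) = 0.00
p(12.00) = -3.00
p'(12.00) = 0.00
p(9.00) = -3.00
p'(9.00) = 0.00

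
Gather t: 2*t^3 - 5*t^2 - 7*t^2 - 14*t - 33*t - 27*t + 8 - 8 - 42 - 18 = 2*t^3 - 12*t^2 - 74*t - 60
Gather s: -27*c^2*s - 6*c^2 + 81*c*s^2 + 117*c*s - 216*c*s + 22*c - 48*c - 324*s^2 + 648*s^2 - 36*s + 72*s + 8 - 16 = -6*c^2 - 26*c + s^2*(81*c + 324) + s*(-27*c^2 - 99*c + 36) - 8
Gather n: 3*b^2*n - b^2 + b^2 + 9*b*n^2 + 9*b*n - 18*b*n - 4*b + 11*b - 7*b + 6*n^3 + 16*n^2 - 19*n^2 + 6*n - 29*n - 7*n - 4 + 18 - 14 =6*n^3 + n^2*(9*b - 3) + n*(3*b^2 - 9*b - 30)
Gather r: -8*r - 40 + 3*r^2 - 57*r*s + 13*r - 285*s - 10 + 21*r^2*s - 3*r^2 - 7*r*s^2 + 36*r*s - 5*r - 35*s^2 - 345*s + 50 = 21*r^2*s + r*(-7*s^2 - 21*s) - 35*s^2 - 630*s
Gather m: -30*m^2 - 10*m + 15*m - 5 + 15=-30*m^2 + 5*m + 10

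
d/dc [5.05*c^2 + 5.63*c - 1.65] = 10.1*c + 5.63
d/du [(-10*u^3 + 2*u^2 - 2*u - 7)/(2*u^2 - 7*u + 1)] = (-20*u^4 + 140*u^3 - 40*u^2 + 32*u - 51)/(4*u^4 - 28*u^3 + 53*u^2 - 14*u + 1)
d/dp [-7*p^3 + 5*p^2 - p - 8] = -21*p^2 + 10*p - 1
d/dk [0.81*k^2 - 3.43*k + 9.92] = 1.62*k - 3.43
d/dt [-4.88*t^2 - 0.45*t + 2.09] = -9.76*t - 0.45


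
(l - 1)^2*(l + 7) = l^3 + 5*l^2 - 13*l + 7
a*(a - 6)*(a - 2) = a^3 - 8*a^2 + 12*a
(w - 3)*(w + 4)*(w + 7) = w^3 + 8*w^2 - 5*w - 84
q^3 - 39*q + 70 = (q - 5)*(q - 2)*(q + 7)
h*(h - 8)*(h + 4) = h^3 - 4*h^2 - 32*h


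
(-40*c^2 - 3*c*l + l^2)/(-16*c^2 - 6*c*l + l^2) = (5*c + l)/(2*c + l)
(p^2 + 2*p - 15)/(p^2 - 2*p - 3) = (p + 5)/(p + 1)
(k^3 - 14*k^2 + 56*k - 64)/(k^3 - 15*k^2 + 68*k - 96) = (k - 2)/(k - 3)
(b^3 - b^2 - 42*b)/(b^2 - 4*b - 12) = b*(-b^2 + b + 42)/(-b^2 + 4*b + 12)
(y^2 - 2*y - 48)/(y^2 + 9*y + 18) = (y - 8)/(y + 3)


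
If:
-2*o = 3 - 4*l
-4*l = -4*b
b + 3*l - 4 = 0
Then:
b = 1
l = 1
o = 1/2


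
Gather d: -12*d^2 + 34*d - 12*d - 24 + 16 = -12*d^2 + 22*d - 8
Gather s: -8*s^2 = -8*s^2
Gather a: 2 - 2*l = 2 - 2*l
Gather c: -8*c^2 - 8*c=-8*c^2 - 8*c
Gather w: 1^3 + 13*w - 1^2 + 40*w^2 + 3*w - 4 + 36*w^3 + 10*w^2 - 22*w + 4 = 36*w^3 + 50*w^2 - 6*w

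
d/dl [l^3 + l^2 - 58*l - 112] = 3*l^2 + 2*l - 58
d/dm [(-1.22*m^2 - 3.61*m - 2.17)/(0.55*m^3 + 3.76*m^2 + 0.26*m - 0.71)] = (0.671*m^4 + 3.971*m^3 + 16.8369*m^2 + 18.0508*m + 3.1273)/(0.3025*m^6 + 4.136*m^5 + 14.4236*m^4 + 1.1742*m^3 - 5.2716*m^2 - 0.3692*m + 0.5041)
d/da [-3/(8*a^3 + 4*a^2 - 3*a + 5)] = 3*(24*a^2 + 8*a - 3)/(8*a^3 + 4*a^2 - 3*a + 5)^2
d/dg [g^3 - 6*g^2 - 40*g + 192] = 3*g^2 - 12*g - 40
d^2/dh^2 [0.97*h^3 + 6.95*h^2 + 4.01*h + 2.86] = 5.82*h + 13.9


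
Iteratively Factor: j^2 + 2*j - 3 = (j + 3)*(j - 1)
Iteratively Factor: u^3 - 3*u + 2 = (u - 1)*(u^2 + u - 2) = (u - 1)*(u + 2)*(u - 1)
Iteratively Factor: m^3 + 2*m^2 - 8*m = (m - 2)*(m^2 + 4*m) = m*(m - 2)*(m + 4)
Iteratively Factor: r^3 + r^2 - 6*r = (r - 2)*(r^2 + 3*r) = (r - 2)*(r + 3)*(r)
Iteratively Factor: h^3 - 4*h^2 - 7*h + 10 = (h + 2)*(h^2 - 6*h + 5) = (h - 1)*(h + 2)*(h - 5)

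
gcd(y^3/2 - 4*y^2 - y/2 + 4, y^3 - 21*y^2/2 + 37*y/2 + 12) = y - 8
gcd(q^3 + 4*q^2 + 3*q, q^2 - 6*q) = q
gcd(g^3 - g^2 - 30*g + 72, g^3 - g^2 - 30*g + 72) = g^3 - g^2 - 30*g + 72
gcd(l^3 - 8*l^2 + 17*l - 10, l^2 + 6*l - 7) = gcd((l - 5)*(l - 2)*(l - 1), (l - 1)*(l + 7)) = l - 1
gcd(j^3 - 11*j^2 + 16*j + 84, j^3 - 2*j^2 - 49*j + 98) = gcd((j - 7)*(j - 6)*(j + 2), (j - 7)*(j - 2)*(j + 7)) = j - 7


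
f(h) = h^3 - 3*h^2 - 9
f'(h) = 3*h^2 - 6*h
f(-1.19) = -14.93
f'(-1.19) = 11.39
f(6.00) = 99.00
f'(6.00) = 72.00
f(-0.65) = -10.54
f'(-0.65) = 5.17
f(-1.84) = -25.39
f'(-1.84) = 21.20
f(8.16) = 334.58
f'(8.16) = 150.80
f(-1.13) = -14.27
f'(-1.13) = 10.61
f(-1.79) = -24.35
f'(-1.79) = 20.35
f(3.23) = -6.60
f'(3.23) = 11.92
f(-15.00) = -4059.00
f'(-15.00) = 765.00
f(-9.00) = -981.00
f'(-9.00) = 297.00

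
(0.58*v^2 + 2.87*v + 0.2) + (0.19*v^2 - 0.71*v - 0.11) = 0.77*v^2 + 2.16*v + 0.09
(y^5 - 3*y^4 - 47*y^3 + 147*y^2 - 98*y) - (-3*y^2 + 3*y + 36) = y^5 - 3*y^4 - 47*y^3 + 150*y^2 - 101*y - 36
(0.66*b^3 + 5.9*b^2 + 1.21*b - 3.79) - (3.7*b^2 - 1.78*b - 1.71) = 0.66*b^3 + 2.2*b^2 + 2.99*b - 2.08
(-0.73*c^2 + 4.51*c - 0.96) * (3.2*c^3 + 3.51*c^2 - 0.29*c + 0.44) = -2.336*c^5 + 11.8697*c^4 + 12.9698*c^3 - 4.9987*c^2 + 2.2628*c - 0.4224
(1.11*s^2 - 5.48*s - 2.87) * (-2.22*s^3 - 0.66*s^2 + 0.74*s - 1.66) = -2.4642*s^5 + 11.433*s^4 + 10.8096*s^3 - 4.0036*s^2 + 6.973*s + 4.7642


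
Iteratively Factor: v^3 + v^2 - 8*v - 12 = (v - 3)*(v^2 + 4*v + 4) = (v - 3)*(v + 2)*(v + 2)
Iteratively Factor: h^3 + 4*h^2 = (h)*(h^2 + 4*h) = h^2*(h + 4)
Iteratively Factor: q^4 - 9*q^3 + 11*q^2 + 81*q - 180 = (q - 5)*(q^3 - 4*q^2 - 9*q + 36) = (q - 5)*(q - 4)*(q^2 - 9) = (q - 5)*(q - 4)*(q + 3)*(q - 3)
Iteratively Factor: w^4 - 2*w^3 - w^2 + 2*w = (w + 1)*(w^3 - 3*w^2 + 2*w) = (w - 1)*(w + 1)*(w^2 - 2*w) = (w - 2)*(w - 1)*(w + 1)*(w)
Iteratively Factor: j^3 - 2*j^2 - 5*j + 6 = (j - 3)*(j^2 + j - 2) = (j - 3)*(j + 2)*(j - 1)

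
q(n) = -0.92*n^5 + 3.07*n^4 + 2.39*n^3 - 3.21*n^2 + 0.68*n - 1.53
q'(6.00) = -3088.84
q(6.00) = -2771.97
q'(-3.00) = -619.69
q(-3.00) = 375.24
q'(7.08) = -6885.48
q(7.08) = -7962.00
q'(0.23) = -0.28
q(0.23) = -1.51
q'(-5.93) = -7958.06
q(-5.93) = 9925.68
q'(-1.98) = -124.52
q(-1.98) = 41.17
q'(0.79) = 4.35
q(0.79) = -0.91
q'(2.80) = 25.75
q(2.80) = 58.04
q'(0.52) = 0.67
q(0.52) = -1.52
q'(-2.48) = -300.61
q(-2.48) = 143.02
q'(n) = -4.6*n^4 + 12.28*n^3 + 7.17*n^2 - 6.42*n + 0.68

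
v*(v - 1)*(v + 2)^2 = v^4 + 3*v^3 - 4*v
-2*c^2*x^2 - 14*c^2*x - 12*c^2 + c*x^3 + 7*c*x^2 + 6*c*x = (-2*c + x)*(x + 6)*(c*x + c)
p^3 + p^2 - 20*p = p*(p - 4)*(p + 5)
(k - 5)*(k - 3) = k^2 - 8*k + 15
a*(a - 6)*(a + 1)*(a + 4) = a^4 - a^3 - 26*a^2 - 24*a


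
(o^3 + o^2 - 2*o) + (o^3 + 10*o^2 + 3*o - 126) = 2*o^3 + 11*o^2 + o - 126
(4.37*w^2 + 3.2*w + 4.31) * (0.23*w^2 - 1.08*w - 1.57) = 1.0051*w^4 - 3.9836*w^3 - 9.3256*w^2 - 9.6788*w - 6.7667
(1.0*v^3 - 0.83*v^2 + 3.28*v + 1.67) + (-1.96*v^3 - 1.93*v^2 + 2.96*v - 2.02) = -0.96*v^3 - 2.76*v^2 + 6.24*v - 0.35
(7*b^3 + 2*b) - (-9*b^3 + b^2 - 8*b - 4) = 16*b^3 - b^2 + 10*b + 4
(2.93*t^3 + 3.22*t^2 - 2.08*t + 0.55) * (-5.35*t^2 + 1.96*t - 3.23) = -15.6755*t^5 - 11.4842*t^4 + 7.9753*t^3 - 17.4199*t^2 + 7.7964*t - 1.7765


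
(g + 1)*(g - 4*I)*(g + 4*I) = g^3 + g^2 + 16*g + 16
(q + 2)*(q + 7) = q^2 + 9*q + 14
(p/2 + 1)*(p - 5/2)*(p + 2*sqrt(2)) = p^3/2 - p^2/4 + sqrt(2)*p^2 - 5*p/2 - sqrt(2)*p/2 - 5*sqrt(2)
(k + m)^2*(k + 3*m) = k^3 + 5*k^2*m + 7*k*m^2 + 3*m^3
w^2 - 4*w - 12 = (w - 6)*(w + 2)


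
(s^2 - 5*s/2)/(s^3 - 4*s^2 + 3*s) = (s - 5/2)/(s^2 - 4*s + 3)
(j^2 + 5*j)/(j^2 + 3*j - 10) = j/(j - 2)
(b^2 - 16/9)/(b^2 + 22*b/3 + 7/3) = (9*b^2 - 16)/(3*(3*b^2 + 22*b + 7))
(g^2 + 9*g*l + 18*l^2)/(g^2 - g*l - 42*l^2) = (g + 3*l)/(g - 7*l)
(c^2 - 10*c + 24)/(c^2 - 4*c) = (c - 6)/c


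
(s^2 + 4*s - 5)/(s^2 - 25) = (s - 1)/(s - 5)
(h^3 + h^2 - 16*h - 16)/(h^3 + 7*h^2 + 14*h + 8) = (h - 4)/(h + 2)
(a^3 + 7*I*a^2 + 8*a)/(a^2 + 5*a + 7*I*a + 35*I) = a*(a^2 + 7*I*a + 8)/(a^2 + a*(5 + 7*I) + 35*I)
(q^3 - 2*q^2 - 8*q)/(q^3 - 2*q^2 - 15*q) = (-q^2 + 2*q + 8)/(-q^2 + 2*q + 15)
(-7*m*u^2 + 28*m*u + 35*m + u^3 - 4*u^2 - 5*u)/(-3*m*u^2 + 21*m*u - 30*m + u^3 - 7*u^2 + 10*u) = (-7*m*u - 7*m + u^2 + u)/(-3*m*u + 6*m + u^2 - 2*u)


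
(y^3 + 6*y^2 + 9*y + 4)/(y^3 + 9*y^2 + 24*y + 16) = (y + 1)/(y + 4)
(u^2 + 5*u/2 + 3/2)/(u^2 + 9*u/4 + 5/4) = 2*(2*u + 3)/(4*u + 5)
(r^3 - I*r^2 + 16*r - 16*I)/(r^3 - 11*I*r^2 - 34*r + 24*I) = (r + 4*I)/(r - 6*I)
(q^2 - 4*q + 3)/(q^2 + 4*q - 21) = (q - 1)/(q + 7)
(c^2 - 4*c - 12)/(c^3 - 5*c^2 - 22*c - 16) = (c - 6)/(c^2 - 7*c - 8)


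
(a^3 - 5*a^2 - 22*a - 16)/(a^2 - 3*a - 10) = (a^2 - 7*a - 8)/(a - 5)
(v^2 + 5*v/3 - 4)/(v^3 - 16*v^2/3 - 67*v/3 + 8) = (3*v - 4)/(3*v^2 - 25*v + 8)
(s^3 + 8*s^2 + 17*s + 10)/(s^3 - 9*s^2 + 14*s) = (s^3 + 8*s^2 + 17*s + 10)/(s*(s^2 - 9*s + 14))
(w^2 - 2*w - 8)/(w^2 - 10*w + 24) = (w + 2)/(w - 6)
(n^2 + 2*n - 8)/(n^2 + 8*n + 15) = (n^2 + 2*n - 8)/(n^2 + 8*n + 15)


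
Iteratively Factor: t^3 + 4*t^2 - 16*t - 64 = (t - 4)*(t^2 + 8*t + 16) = (t - 4)*(t + 4)*(t + 4)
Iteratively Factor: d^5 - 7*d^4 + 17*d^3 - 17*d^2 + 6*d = (d - 2)*(d^4 - 5*d^3 + 7*d^2 - 3*d) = d*(d - 2)*(d^3 - 5*d^2 + 7*d - 3) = d*(d - 2)*(d - 1)*(d^2 - 4*d + 3) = d*(d - 2)*(d - 1)^2*(d - 3)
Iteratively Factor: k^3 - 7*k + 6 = (k - 2)*(k^2 + 2*k - 3) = (k - 2)*(k - 1)*(k + 3)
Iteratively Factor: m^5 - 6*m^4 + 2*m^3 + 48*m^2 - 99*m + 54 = (m - 3)*(m^4 - 3*m^3 - 7*m^2 + 27*m - 18) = (m - 3)*(m + 3)*(m^3 - 6*m^2 + 11*m - 6) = (m - 3)^2*(m + 3)*(m^2 - 3*m + 2) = (m - 3)^2*(m - 1)*(m + 3)*(m - 2)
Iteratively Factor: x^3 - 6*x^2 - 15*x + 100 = (x + 4)*(x^2 - 10*x + 25) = (x - 5)*(x + 4)*(x - 5)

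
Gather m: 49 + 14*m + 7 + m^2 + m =m^2 + 15*m + 56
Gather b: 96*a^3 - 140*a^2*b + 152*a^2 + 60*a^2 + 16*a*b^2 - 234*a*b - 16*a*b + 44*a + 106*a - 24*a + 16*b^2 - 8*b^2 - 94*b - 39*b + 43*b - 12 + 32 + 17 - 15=96*a^3 + 212*a^2 + 126*a + b^2*(16*a + 8) + b*(-140*a^2 - 250*a - 90) + 22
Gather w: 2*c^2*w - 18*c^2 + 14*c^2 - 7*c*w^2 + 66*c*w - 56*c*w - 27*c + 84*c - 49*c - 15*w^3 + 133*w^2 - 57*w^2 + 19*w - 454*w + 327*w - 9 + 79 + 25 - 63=-4*c^2 + 8*c - 15*w^3 + w^2*(76 - 7*c) + w*(2*c^2 + 10*c - 108) + 32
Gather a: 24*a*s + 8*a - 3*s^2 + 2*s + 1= a*(24*s + 8) - 3*s^2 + 2*s + 1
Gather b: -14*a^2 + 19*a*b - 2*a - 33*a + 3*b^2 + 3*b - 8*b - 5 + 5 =-14*a^2 - 35*a + 3*b^2 + b*(19*a - 5)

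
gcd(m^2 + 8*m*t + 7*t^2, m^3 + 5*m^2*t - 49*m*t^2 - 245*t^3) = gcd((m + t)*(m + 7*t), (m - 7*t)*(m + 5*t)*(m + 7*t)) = m + 7*t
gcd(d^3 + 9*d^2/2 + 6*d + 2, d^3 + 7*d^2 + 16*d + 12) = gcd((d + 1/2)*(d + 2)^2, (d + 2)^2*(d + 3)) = d^2 + 4*d + 4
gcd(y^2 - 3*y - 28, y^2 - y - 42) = y - 7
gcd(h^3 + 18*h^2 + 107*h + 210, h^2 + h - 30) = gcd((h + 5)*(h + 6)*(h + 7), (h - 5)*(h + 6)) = h + 6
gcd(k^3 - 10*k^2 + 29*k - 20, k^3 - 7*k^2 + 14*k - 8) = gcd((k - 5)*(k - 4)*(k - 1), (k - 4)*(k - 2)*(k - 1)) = k^2 - 5*k + 4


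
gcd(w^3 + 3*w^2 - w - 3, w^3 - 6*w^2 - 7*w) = w + 1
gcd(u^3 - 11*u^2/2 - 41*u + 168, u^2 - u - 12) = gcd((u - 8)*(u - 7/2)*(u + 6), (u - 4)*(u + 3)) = 1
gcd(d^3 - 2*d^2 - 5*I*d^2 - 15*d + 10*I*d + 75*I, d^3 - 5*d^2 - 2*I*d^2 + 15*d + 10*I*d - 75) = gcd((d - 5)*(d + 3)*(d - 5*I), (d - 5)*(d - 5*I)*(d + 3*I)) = d^2 + d*(-5 - 5*I) + 25*I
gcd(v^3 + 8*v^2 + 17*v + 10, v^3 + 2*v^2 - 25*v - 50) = v^2 + 7*v + 10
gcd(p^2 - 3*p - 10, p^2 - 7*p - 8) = 1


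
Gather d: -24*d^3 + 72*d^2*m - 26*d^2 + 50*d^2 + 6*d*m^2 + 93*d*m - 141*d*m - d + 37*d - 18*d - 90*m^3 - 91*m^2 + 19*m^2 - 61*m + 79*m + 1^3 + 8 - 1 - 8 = -24*d^3 + d^2*(72*m + 24) + d*(6*m^2 - 48*m + 18) - 90*m^3 - 72*m^2 + 18*m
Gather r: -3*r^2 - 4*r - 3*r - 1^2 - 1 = -3*r^2 - 7*r - 2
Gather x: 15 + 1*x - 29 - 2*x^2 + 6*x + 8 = -2*x^2 + 7*x - 6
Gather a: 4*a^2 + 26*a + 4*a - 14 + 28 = 4*a^2 + 30*a + 14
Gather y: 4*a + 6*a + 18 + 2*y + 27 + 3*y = 10*a + 5*y + 45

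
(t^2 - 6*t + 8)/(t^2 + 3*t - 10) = (t - 4)/(t + 5)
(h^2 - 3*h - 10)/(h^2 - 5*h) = (h + 2)/h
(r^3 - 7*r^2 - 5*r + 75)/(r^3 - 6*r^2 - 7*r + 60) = (r - 5)/(r - 4)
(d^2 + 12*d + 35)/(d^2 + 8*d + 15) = (d + 7)/(d + 3)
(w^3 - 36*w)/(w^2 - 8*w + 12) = w*(w + 6)/(w - 2)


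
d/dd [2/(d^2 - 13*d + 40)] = 2*(13 - 2*d)/(d^2 - 13*d + 40)^2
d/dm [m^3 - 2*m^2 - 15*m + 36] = 3*m^2 - 4*m - 15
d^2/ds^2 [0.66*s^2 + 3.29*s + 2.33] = 1.32000000000000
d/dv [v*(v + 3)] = 2*v + 3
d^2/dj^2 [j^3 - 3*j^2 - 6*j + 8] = 6*j - 6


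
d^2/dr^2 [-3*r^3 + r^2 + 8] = 2 - 18*r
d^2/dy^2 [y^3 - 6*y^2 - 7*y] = 6*y - 12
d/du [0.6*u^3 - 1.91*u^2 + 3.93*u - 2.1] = 1.8*u^2 - 3.82*u + 3.93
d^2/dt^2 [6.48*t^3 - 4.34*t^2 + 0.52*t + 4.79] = 38.88*t - 8.68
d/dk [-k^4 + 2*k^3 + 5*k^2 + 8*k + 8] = -4*k^3 + 6*k^2 + 10*k + 8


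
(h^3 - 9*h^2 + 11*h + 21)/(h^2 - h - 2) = (h^2 - 10*h + 21)/(h - 2)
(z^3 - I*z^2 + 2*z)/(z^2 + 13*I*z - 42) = z*(z^2 - I*z + 2)/(z^2 + 13*I*z - 42)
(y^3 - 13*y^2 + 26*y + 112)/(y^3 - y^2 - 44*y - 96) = (y^2 - 5*y - 14)/(y^2 + 7*y + 12)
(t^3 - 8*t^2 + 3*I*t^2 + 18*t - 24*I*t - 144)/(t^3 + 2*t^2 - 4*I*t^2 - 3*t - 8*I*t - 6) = (t^2 + t*(-8 + 6*I) - 48*I)/(t^2 + t*(2 - I) - 2*I)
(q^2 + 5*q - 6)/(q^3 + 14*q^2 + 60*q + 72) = (q - 1)/(q^2 + 8*q + 12)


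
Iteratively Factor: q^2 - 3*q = (q)*(q - 3)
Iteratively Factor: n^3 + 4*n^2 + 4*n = (n)*(n^2 + 4*n + 4) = n*(n + 2)*(n + 2)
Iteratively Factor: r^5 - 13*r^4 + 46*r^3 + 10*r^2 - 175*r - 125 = (r + 1)*(r^4 - 14*r^3 + 60*r^2 - 50*r - 125) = (r - 5)*(r + 1)*(r^3 - 9*r^2 + 15*r + 25) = (r - 5)^2*(r + 1)*(r^2 - 4*r - 5) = (r - 5)^2*(r + 1)^2*(r - 5)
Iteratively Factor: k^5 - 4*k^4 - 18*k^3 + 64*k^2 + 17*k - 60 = (k - 5)*(k^4 + k^3 - 13*k^2 - k + 12) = (k - 5)*(k - 1)*(k^3 + 2*k^2 - 11*k - 12) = (k - 5)*(k - 1)*(k + 1)*(k^2 + k - 12) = (k - 5)*(k - 3)*(k - 1)*(k + 1)*(k + 4)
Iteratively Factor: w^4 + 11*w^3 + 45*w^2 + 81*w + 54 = (w + 3)*(w^3 + 8*w^2 + 21*w + 18) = (w + 2)*(w + 3)*(w^2 + 6*w + 9) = (w + 2)*(w + 3)^2*(w + 3)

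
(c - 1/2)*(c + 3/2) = c^2 + c - 3/4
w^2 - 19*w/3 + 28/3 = (w - 4)*(w - 7/3)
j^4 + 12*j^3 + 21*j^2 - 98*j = j*(j - 2)*(j + 7)^2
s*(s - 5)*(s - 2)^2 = s^4 - 9*s^3 + 24*s^2 - 20*s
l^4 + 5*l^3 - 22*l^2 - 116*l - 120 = (l - 5)*(l + 2)^2*(l + 6)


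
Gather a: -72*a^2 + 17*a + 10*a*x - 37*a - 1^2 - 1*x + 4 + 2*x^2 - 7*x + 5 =-72*a^2 + a*(10*x - 20) + 2*x^2 - 8*x + 8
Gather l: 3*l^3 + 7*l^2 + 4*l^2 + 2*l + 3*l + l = 3*l^3 + 11*l^2 + 6*l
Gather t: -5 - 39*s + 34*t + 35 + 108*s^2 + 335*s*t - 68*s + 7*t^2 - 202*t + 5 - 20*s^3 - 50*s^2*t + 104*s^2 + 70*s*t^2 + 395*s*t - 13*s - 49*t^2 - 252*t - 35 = -20*s^3 + 212*s^2 - 120*s + t^2*(70*s - 42) + t*(-50*s^2 + 730*s - 420)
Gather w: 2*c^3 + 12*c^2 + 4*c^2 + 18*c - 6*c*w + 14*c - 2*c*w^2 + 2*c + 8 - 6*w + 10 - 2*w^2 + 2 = 2*c^3 + 16*c^2 + 34*c + w^2*(-2*c - 2) + w*(-6*c - 6) + 20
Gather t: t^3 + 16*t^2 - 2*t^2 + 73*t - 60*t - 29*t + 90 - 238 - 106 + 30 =t^3 + 14*t^2 - 16*t - 224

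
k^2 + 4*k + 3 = (k + 1)*(k + 3)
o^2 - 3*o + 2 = (o - 2)*(o - 1)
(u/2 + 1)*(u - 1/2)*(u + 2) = u^3/2 + 7*u^2/4 + u - 1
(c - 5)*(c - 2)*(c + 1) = c^3 - 6*c^2 + 3*c + 10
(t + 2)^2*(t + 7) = t^3 + 11*t^2 + 32*t + 28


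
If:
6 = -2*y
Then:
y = -3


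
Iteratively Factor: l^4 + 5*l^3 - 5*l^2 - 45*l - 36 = (l + 3)*(l^3 + 2*l^2 - 11*l - 12) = (l - 3)*(l + 3)*(l^2 + 5*l + 4) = (l - 3)*(l + 3)*(l + 4)*(l + 1)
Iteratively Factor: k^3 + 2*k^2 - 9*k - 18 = (k + 3)*(k^2 - k - 6) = (k - 3)*(k + 3)*(k + 2)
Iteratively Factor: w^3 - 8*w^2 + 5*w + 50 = (w + 2)*(w^2 - 10*w + 25) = (w - 5)*(w + 2)*(w - 5)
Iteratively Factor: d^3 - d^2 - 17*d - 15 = (d + 1)*(d^2 - 2*d - 15) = (d - 5)*(d + 1)*(d + 3)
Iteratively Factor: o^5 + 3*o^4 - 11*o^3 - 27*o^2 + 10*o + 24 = (o + 2)*(o^4 + o^3 - 13*o^2 - o + 12) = (o + 1)*(o + 2)*(o^3 - 13*o + 12) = (o + 1)*(o + 2)*(o + 4)*(o^2 - 4*o + 3) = (o - 3)*(o + 1)*(o + 2)*(o + 4)*(o - 1)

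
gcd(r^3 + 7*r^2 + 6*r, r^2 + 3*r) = r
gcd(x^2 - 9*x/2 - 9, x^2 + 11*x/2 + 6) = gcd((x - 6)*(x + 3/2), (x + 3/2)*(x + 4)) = x + 3/2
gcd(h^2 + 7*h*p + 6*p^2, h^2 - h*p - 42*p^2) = h + 6*p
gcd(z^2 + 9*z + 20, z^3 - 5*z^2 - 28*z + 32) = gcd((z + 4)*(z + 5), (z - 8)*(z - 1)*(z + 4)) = z + 4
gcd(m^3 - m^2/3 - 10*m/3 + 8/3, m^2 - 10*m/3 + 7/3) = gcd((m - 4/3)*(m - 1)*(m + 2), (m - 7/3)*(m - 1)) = m - 1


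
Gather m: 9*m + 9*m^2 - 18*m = 9*m^2 - 9*m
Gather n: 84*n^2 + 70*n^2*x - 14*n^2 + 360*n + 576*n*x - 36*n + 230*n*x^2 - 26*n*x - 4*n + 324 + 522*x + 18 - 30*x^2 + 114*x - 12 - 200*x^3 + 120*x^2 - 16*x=n^2*(70*x + 70) + n*(230*x^2 + 550*x + 320) - 200*x^3 + 90*x^2 + 620*x + 330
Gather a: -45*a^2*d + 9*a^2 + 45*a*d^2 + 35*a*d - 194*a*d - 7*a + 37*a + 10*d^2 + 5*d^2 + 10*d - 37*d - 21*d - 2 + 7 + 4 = a^2*(9 - 45*d) + a*(45*d^2 - 159*d + 30) + 15*d^2 - 48*d + 9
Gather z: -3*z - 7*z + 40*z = 30*z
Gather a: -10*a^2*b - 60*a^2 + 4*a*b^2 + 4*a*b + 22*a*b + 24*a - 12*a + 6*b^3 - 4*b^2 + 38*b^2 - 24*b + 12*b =a^2*(-10*b - 60) + a*(4*b^2 + 26*b + 12) + 6*b^3 + 34*b^2 - 12*b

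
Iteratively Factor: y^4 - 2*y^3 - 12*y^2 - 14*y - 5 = (y + 1)*(y^3 - 3*y^2 - 9*y - 5) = (y + 1)^2*(y^2 - 4*y - 5) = (y + 1)^3*(y - 5)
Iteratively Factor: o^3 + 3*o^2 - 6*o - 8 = (o + 1)*(o^2 + 2*o - 8) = (o - 2)*(o + 1)*(o + 4)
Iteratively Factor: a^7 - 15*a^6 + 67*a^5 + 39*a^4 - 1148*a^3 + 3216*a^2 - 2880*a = (a - 3)*(a^6 - 12*a^5 + 31*a^4 + 132*a^3 - 752*a^2 + 960*a) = (a - 5)*(a - 3)*(a^5 - 7*a^4 - 4*a^3 + 112*a^2 - 192*a) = (a - 5)*(a - 4)*(a - 3)*(a^4 - 3*a^3 - 16*a^2 + 48*a) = (a - 5)*(a - 4)^2*(a - 3)*(a^3 + a^2 - 12*a) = a*(a - 5)*(a - 4)^2*(a - 3)*(a^2 + a - 12) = a*(a - 5)*(a - 4)^2*(a - 3)*(a + 4)*(a - 3)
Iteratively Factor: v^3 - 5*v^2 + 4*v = (v - 4)*(v^2 - v) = v*(v - 4)*(v - 1)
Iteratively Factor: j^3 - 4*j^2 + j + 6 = (j - 2)*(j^2 - 2*j - 3) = (j - 2)*(j + 1)*(j - 3)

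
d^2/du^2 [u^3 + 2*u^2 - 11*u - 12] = 6*u + 4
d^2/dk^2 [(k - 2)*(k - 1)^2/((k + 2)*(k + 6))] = 2*(89*k^3 + 426*k^2 + 204*k - 1160)/(k^6 + 24*k^5 + 228*k^4 + 1088*k^3 + 2736*k^2 + 3456*k + 1728)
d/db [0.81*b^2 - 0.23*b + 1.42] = 1.62*b - 0.23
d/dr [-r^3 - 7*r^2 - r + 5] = -3*r^2 - 14*r - 1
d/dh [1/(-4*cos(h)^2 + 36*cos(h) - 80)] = (9 - 2*cos(h))*sin(h)/(4*(cos(h)^2 - 9*cos(h) + 20)^2)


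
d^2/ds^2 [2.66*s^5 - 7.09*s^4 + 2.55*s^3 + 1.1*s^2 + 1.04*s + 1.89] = 53.2*s^3 - 85.08*s^2 + 15.3*s + 2.2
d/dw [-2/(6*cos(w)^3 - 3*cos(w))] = 2*(-6 + cos(w)^(-2))*sin(w)/(3*(2*sin(w)^2 - 1)^2)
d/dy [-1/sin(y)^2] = 2*cos(y)/sin(y)^3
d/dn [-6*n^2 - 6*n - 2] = -12*n - 6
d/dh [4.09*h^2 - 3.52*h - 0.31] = 8.18*h - 3.52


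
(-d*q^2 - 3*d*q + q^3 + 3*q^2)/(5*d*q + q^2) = (-d*q - 3*d + q^2 + 3*q)/(5*d + q)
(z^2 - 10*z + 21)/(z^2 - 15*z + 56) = (z - 3)/(z - 8)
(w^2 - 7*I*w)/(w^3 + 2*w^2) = (w - 7*I)/(w*(w + 2))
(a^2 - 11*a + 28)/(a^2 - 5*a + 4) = (a - 7)/(a - 1)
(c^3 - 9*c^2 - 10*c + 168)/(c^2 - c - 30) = (c^2 - 3*c - 28)/(c + 5)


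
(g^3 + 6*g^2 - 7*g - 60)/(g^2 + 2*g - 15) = g + 4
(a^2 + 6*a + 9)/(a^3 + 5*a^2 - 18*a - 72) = (a + 3)/(a^2 + 2*a - 24)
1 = 1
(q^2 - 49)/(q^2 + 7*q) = (q - 7)/q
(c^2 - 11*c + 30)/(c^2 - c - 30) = (c - 5)/(c + 5)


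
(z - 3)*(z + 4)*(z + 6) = z^3 + 7*z^2 - 6*z - 72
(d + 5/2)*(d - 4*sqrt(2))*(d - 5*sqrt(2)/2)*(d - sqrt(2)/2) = d^4 - 7*sqrt(2)*d^3 + 5*d^3/2 - 35*sqrt(2)*d^2/2 + 53*d^2/2 - 10*sqrt(2)*d + 265*d/4 - 25*sqrt(2)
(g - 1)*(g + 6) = g^2 + 5*g - 6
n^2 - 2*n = n*(n - 2)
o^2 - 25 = (o - 5)*(o + 5)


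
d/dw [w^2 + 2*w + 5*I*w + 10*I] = 2*w + 2 + 5*I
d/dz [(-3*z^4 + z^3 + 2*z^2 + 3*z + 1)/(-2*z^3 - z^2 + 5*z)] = (6*z^6 + 6*z^5 - 42*z^4 + 22*z^3 + 19*z^2 + 2*z - 5)/(z^2*(4*z^4 + 4*z^3 - 19*z^2 - 10*z + 25))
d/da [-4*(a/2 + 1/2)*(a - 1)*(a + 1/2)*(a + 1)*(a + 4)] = -10*a^4 - 44*a^3 - 33*a^2 + 14*a + 13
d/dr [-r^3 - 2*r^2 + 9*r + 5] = -3*r^2 - 4*r + 9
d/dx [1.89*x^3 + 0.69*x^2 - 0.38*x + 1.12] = 5.67*x^2 + 1.38*x - 0.38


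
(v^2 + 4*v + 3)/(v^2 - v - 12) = (v + 1)/(v - 4)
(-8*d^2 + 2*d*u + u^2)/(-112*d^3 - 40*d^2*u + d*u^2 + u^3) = (-2*d + u)/(-28*d^2 - 3*d*u + u^2)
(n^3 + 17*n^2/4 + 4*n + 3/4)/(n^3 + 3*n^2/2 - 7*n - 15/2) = (4*n + 1)/(2*(2*n - 5))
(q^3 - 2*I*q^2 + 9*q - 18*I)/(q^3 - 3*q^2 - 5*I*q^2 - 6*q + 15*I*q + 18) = (q + 3*I)/(q - 3)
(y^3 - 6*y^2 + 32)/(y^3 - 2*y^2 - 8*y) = (y - 4)/y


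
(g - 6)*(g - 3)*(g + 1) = g^3 - 8*g^2 + 9*g + 18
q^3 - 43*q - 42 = (q - 7)*(q + 1)*(q + 6)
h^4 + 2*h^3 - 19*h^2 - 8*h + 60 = (h - 3)*(h - 2)*(h + 2)*(h + 5)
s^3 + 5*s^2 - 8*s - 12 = (s - 2)*(s + 1)*(s + 6)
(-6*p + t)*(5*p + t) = -30*p^2 - p*t + t^2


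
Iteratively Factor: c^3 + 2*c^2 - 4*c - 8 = (c - 2)*(c^2 + 4*c + 4) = (c - 2)*(c + 2)*(c + 2)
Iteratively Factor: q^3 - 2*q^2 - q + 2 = (q - 1)*(q^2 - q - 2) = (q - 1)*(q + 1)*(q - 2)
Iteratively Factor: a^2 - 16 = (a + 4)*(a - 4)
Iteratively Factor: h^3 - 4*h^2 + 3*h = (h)*(h^2 - 4*h + 3) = h*(h - 3)*(h - 1)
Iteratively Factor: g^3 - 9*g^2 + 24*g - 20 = (g - 2)*(g^2 - 7*g + 10) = (g - 2)^2*(g - 5)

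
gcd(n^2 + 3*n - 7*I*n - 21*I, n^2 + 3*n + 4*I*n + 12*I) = n + 3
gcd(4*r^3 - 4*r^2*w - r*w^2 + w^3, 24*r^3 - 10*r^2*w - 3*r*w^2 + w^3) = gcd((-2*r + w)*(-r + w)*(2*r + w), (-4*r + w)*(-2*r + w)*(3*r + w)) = 2*r - w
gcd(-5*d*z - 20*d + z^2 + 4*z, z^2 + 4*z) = z + 4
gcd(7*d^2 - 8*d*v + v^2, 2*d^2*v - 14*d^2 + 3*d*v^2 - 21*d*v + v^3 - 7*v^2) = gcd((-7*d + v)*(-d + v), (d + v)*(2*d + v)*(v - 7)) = 1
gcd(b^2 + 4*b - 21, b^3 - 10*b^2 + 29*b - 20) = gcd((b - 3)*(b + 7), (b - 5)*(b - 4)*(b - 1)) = 1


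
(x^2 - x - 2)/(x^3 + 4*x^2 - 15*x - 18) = (x - 2)/(x^2 + 3*x - 18)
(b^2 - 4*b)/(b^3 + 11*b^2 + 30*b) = (b - 4)/(b^2 + 11*b + 30)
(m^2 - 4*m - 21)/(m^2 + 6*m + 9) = (m - 7)/(m + 3)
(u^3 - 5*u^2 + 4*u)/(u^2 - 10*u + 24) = u*(u - 1)/(u - 6)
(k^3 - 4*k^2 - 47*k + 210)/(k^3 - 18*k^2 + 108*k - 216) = (k^2 + 2*k - 35)/(k^2 - 12*k + 36)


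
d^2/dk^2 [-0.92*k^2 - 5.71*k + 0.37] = -1.84000000000000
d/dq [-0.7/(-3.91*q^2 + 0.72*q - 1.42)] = (0.504 - 5.474*q)/(3.91*q^2 - 0.72*q + 1.42)^2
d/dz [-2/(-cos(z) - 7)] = 2*sin(z)/(cos(z) + 7)^2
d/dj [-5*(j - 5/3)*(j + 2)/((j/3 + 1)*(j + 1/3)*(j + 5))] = 15*(9*j^4 + 6*j^3 - 224*j^2 - 590*j - 545)/(9*j^6 + 150*j^5 + 943*j^4 + 2740*j^3 + 3559*j^2 + 1590*j + 225)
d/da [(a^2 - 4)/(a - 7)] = (-a^2 + 2*a*(a - 7) + 4)/(a - 7)^2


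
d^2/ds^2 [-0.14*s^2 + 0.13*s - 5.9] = -0.280000000000000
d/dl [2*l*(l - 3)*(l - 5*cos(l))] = 2*l*(l - 3)*(5*sin(l) + 1) + 2*l*(l - 5*cos(l)) + 2*(l - 3)*(l - 5*cos(l))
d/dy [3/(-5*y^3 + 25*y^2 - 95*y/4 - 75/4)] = 12*(12*y^2 - 40*y + 19)/(5*(4*y^3 - 20*y^2 + 19*y + 15)^2)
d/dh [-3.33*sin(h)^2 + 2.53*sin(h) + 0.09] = (2.53 - 6.66*sin(h))*cos(h)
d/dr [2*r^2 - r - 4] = 4*r - 1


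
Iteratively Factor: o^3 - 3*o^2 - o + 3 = (o - 1)*(o^2 - 2*o - 3) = (o - 3)*(o - 1)*(o + 1)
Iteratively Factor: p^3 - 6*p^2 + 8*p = (p)*(p^2 - 6*p + 8) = p*(p - 4)*(p - 2)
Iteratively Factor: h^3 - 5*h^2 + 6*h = (h - 3)*(h^2 - 2*h) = (h - 3)*(h - 2)*(h)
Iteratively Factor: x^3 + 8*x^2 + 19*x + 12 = (x + 3)*(x^2 + 5*x + 4) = (x + 1)*(x + 3)*(x + 4)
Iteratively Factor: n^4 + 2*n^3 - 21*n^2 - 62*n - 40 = (n - 5)*(n^3 + 7*n^2 + 14*n + 8) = (n - 5)*(n + 1)*(n^2 + 6*n + 8) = (n - 5)*(n + 1)*(n + 2)*(n + 4)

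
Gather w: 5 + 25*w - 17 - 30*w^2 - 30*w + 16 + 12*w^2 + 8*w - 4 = -18*w^2 + 3*w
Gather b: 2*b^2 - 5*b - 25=2*b^2 - 5*b - 25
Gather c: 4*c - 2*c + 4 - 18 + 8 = 2*c - 6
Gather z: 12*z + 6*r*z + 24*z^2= 24*z^2 + z*(6*r + 12)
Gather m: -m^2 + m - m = -m^2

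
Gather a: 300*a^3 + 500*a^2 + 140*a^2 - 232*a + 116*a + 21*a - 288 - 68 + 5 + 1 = 300*a^3 + 640*a^2 - 95*a - 350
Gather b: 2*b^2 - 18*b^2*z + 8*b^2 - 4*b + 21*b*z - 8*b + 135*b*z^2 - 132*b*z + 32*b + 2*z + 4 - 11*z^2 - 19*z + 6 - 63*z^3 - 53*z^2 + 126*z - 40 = b^2*(10 - 18*z) + b*(135*z^2 - 111*z + 20) - 63*z^3 - 64*z^2 + 109*z - 30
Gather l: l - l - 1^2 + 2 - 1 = 0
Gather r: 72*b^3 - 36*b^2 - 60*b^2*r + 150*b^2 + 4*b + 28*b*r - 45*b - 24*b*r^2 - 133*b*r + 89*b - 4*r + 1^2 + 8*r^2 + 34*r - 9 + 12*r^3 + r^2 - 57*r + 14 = 72*b^3 + 114*b^2 + 48*b + 12*r^3 + r^2*(9 - 24*b) + r*(-60*b^2 - 105*b - 27) + 6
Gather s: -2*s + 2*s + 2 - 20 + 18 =0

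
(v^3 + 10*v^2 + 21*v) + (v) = v^3 + 10*v^2 + 22*v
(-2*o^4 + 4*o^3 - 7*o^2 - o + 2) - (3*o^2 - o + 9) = -2*o^4 + 4*o^3 - 10*o^2 - 7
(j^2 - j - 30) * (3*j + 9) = 3*j^3 + 6*j^2 - 99*j - 270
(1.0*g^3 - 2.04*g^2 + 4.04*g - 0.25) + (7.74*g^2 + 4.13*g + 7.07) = 1.0*g^3 + 5.7*g^2 + 8.17*g + 6.82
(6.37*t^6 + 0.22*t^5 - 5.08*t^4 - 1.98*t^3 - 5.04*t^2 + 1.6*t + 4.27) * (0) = 0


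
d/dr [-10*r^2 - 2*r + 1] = -20*r - 2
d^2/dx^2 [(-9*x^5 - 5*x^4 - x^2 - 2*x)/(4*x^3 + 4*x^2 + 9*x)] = 2*(-144*x^6 - 432*x^5 - 1404*x^4 - 2508*x^3 - 5010*x^2 - 1203*x + 76)/(64*x^6 + 192*x^5 + 624*x^4 + 928*x^3 + 1404*x^2 + 972*x + 729)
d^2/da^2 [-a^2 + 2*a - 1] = -2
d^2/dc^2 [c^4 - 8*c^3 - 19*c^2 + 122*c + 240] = 12*c^2 - 48*c - 38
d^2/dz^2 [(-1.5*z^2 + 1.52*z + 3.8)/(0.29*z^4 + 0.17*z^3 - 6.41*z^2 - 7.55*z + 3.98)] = (-0.7569*z^8 + 1.090284*z^7 + 1.92717600000002*z^6 - 50.4804*z^5 - 85.8010440000003*z^4 + 153.582924*z^3 + 612.965976*z^2 + 1320.658536*z + 670.93644)/(0.024389*z^12 + 0.042891*z^11 - 1.5921*z^10 - 3.79603*z^9 + 33.961764*z^8 + 105.6858*z^7 - 208.464602*z^6 - 979.881486*z^5 - 622.434993*z^4 + 733.394269*z^3 + 375.998958*z^2 - 358.78506*z + 63.044792)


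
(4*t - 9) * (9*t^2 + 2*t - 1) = 36*t^3 - 73*t^2 - 22*t + 9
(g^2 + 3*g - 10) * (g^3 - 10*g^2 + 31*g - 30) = g^5 - 7*g^4 - 9*g^3 + 163*g^2 - 400*g + 300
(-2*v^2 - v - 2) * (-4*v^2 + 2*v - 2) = 8*v^4 + 10*v^2 - 2*v + 4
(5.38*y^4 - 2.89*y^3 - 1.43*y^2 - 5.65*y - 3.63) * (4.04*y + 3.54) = 21.7352*y^5 + 7.3696*y^4 - 16.0078*y^3 - 27.8882*y^2 - 34.6662*y - 12.8502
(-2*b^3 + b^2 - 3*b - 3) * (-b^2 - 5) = 2*b^5 - b^4 + 13*b^3 - 2*b^2 + 15*b + 15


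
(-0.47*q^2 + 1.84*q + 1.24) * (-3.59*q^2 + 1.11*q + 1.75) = 1.6873*q^4 - 7.1273*q^3 - 3.2317*q^2 + 4.5964*q + 2.17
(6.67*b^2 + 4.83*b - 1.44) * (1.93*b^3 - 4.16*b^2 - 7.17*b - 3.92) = 12.8731*b^5 - 18.4253*b^4 - 70.6959*b^3 - 54.7871*b^2 - 8.6088*b + 5.6448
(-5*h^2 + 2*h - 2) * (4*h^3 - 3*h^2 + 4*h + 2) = -20*h^5 + 23*h^4 - 34*h^3 + 4*h^2 - 4*h - 4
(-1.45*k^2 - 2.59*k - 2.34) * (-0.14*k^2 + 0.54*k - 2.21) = 0.203*k^4 - 0.4204*k^3 + 2.1335*k^2 + 4.4603*k + 5.1714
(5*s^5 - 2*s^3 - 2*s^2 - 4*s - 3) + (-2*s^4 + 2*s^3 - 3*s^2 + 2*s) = 5*s^5 - 2*s^4 - 5*s^2 - 2*s - 3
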